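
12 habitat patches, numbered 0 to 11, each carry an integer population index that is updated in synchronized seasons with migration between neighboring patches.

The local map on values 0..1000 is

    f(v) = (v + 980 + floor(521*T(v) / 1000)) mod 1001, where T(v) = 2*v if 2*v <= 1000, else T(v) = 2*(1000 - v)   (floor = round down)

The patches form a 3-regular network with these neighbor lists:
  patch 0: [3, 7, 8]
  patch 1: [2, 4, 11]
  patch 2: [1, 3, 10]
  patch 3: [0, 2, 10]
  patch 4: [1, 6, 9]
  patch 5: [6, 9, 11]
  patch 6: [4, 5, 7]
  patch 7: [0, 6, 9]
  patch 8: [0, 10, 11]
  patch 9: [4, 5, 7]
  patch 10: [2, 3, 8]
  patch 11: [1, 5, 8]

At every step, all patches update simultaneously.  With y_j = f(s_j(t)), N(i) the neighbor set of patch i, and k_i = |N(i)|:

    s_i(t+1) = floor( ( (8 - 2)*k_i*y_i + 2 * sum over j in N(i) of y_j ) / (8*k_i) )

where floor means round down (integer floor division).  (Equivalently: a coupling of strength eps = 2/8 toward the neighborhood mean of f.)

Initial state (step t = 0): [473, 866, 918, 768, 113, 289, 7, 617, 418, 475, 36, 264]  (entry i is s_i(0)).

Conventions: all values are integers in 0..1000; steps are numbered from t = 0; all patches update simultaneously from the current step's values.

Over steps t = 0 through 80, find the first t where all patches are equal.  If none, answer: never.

Simulating step by step:
t=0: [473, 866, 918, 768, 113, 289, 7, 617, 418, 475, 36, 264]  (not all equal)
t=1: [942, 880, 905, 905, 400, 631, 893, 986, 750, 858, 272, 587]  (not all equal)
t=2: [981, 969, 944, 944, 842, 992, 967, 979, 951, 968, 646, 994]  (not all equal)
t=3: [979, 980, 981, 981, 983, 979, 980, 979, 981, 980, 990, 979]  (not all equal)
t=4: [979, 979, 979, 979, 979, 979, 979, 979, 979, 979, 979, 979]  (all equal)

Answer: 4
Key observation: Synchronization is absorbing here: once all patches are equal they stay equal, and step 4 is the first all-equal step.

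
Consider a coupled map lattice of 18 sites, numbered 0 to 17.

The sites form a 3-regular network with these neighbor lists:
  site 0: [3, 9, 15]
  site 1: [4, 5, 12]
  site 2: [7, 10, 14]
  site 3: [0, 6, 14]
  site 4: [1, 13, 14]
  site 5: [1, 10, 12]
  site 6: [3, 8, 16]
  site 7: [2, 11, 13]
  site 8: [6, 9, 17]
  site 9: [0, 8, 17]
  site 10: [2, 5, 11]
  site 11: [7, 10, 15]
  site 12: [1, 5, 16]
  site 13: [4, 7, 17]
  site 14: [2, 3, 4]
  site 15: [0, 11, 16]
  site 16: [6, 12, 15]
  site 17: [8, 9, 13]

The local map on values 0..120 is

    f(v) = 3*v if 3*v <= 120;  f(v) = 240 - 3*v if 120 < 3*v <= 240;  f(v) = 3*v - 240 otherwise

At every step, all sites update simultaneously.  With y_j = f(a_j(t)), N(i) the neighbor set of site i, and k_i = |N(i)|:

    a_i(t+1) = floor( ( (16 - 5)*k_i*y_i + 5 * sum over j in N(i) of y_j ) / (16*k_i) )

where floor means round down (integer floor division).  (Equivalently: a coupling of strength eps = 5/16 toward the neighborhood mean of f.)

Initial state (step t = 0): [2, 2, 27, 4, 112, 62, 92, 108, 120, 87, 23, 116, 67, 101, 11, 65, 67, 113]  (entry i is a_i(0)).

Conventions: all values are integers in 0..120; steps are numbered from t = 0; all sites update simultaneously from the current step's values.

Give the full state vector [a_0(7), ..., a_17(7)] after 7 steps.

Simulating step by step:
t=0: [2, 2, 27, 4, 112, 62, 92, 108, 120, 87, 23, 116, 67, 101, 11, 65, 67, 113]
t=1: [12, 23, 75, 16, 76, 49, 42, 84, 98, 37, 72, 94, 37, 72, 42, 46, 39, 89]
t=2: [51, 69, 25, 60, 29, 85, 101, 16, 63, 88, 32, 43, 105, 21, 86, 90, 114, 38]
t=3: [71, 41, 68, 58, 71, 31, 65, 58, 56, 42, 86, 94, 67, 69, 35, 51, 87, 92]
t=4: [46, 97, 44, 63, 45, 82, 47, 56, 69, 92, 30, 46, 50, 36, 85, 69, 32, 47]
t=5: [82, 56, 92, 57, 90, 28, 86, 82, 47, 49, 84, 90, 77, 103, 37, 53, 89, 86]
t=6: [29, 62, 38, 61, 46, 67, 32, 18, 81, 76, 23, 30, 25, 53, 90, 62, 29, 39]
t=7: [72, 59, 94, 61, 87, 47, 81, 66, 25, 29, 72, 80, 70, 84, 49, 64, 83, 90]

Answer: [72, 59, 94, 61, 87, 47, 81, 66, 25, 29, 72, 80, 70, 84, 49, 64, 83, 90]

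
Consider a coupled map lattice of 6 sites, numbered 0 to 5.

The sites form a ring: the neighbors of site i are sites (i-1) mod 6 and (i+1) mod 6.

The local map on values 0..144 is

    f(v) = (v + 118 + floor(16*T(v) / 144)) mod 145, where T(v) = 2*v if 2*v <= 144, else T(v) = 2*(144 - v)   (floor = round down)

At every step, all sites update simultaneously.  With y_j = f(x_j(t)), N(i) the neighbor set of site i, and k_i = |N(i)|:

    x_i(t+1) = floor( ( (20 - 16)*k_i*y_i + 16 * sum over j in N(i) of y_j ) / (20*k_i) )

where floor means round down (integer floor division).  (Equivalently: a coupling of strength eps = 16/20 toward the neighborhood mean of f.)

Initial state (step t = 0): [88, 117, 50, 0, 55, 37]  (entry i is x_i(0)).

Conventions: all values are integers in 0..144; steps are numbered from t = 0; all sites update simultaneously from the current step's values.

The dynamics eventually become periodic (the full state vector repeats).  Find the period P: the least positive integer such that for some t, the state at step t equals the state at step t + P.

Simulating step by step:
t=0: [88, 117, 50, 0, 55, 37]
t=1: [60, 62, 92, 53, 62, 48]
t=2: [40, 58, 49, 57, 36, 43]
t=3: [31, 29, 40, 28, 30, 20]
t=4: [62, 14, 10, 13, 61, 36]
t=5: [70, 98, 133, 97, 69, 41]
t=6: [53, 82, 86, 82, 52, 50]
t=7: [48, 56, 68, 56, 48, 36]
t=8: [29, 43, 44, 43, 29, 28]
t=9: [14, 18, 25, 18, 14, 7]
t=10: [133, 83, 112, 83, 133, 133]
t=11: [92, 93, 73, 93, 92, 108]
t=12: [81, 70, 73, 70, 81, 78]
t=13: [62, 63, 58, 63, 62, 67]
t=14: [51, 46, 48, 46, 51, 49]
t=15: [31, 32, 29, 32, 31, 34]
t=16: [12, 9, 11, 9, 12, 10]
t=17: [130, 131, 129, 131, 130, 131]
t=18: [106, 105, 105, 105, 106, 106]
t=19: [86, 86, 86, 86, 86, 87]
t=20: [71, 71, 71, 71, 71, 71]
t=21: [59, 59, 59, 59, 59, 59]
t=22: [45, 45, 45, 45, 45, 45]
t=23: [28, 28, 28, 28, 28, 28]
t=24: [7, 7, 7, 7, 7, 7]
t=25: [126, 126, 126, 126, 126, 126]
t=26: [103, 103, 103, 103, 103, 103]
t=27: [85, 85, 85, 85, 85, 85]
t=28: [71, 71, 71, 71, 71, 71]

Answer: 8
Key observation: The state at step 20, [71, 71, 71, 71, 71, 71], reappears at step 28 — and no state repeats earlier — so the cycle the system enters has period 8.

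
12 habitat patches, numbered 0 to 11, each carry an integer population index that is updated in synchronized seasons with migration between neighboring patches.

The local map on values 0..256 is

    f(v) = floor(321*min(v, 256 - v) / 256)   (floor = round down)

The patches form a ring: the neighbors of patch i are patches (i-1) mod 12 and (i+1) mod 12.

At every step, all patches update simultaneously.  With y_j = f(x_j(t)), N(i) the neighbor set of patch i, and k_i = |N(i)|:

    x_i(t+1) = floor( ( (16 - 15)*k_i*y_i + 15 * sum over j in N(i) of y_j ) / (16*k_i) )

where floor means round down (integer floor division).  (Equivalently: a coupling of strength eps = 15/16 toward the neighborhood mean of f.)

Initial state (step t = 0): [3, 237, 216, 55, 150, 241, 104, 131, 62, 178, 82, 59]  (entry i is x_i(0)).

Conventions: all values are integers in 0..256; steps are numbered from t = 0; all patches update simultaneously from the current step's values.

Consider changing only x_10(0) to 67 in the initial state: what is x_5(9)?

Simulating step by step:
t=0: [3, 237, 216, 55, 150, 241, 104, 131, 62, 178, 67, 59]
t=1: [45, 26, 45, 89, 48, 123, 89, 106, 123, 81, 84, 45]
t=2: [44, 54, 70, 61, 127, 89, 141, 132, 118, 127, 80, 78]
t=3: [80, 70, 72, 120, 97, 148, 133, 146, 156, 125, 126, 78]
t=4: [92, 94, 116, 108, 141, 137, 137, 139, 145, 141, 128, 126]
t=5: [135, 129, 127, 143, 142, 146, 147, 144, 144, 149, 151, 138]
t=6: [152, 155, 150, 149, 139, 138, 138, 138, 137, 135, 139, 141]
t=7: [134, 130, 130, 138, 140, 146, 147, 147, 149, 147, 147, 138]
t=8: [152, 154, 152, 150, 142, 140, 136, 135, 135, 135, 141, 144]
t=9: [133, 129, 129, 135, 138, 145, 148, 150, 151, 147, 145, 137]

Answer: x_5(9) = 145
Key observation: This trace re-runs the system from the modified initial state.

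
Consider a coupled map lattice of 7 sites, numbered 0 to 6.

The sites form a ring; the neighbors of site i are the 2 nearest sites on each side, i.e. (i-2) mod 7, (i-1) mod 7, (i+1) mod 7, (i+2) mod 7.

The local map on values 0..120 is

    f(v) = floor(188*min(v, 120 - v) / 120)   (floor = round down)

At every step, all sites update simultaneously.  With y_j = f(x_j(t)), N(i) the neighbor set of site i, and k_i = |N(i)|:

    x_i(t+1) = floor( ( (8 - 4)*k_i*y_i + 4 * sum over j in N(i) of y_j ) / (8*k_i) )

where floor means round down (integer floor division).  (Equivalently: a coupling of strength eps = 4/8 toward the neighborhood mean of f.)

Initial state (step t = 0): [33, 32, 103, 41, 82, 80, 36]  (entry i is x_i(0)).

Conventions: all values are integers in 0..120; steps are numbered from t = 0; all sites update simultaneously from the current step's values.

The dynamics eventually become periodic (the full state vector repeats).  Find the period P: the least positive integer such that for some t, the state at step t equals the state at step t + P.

Answer: 10
Key observation: The state at step 21, [65, 65, 65, 65, 65, 65, 65], reappears at step 31 — and no state repeats earlier — so the cycle the system enters has period 10.

Derivation:
t=0: [33, 32, 103, 41, 82, 80, 36]
t=1: [49, 49, 41, 56, 55, 59, 55]
t=2: [77, 77, 72, 83, 84, 87, 84]
t=3: [64, 65, 68, 59, 57, 55, 58]
t=4: [86, 86, 84, 88, 88, 87, 88]
t=5: [52, 52, 53, 51, 50, 50, 50]
t=6: [80, 80, 81, 79, 78, 78, 78]
t=7: [62, 62, 62, 63, 64, 64, 64]
t=8: [89, 89, 89, 88, 87, 87, 87]
t=9: [48, 48, 48, 49, 50, 50, 50]
t=10: [75, 75, 75, 76, 77, 77, 77]
t=11: [69, 69, 69, 68, 67, 67, 67]
t=12: [80, 79, 79, 81, 82, 82, 82]
t=13: [61, 62, 62, 61, 59, 59, 60]
t=14: [91, 91, 90, 91, 92, 92, 92]
t=15: [44, 45, 45, 44, 43, 43, 43]
t=16: [68, 69, 69, 68, 67, 67, 67]
t=17: [81, 80, 80, 81, 82, 82, 82]
t=18: [60, 61, 61, 60, 59, 59, 59]
t=19: [93, 92, 92, 93, 92, 92, 92]
t=20: [42, 42, 42, 42, 42, 42, 42]
t=21: [65, 65, 65, 65, 65, 65, 65]
t=22: [86, 86, 86, 86, 86, 86, 86]
t=23: [53, 53, 53, 53, 53, 53, 53]
t=24: [83, 83, 83, 83, 83, 83, 83]
t=25: [57, 57, 57, 57, 57, 57, 57]
t=26: [89, 89, 89, 89, 89, 89, 89]
t=27: [48, 48, 48, 48, 48, 48, 48]
t=28: [75, 75, 75, 75, 75, 75, 75]
t=29: [70, 70, 70, 70, 70, 70, 70]
t=30: [78, 78, 78, 78, 78, 78, 78]
t=31: [65, 65, 65, 65, 65, 65, 65]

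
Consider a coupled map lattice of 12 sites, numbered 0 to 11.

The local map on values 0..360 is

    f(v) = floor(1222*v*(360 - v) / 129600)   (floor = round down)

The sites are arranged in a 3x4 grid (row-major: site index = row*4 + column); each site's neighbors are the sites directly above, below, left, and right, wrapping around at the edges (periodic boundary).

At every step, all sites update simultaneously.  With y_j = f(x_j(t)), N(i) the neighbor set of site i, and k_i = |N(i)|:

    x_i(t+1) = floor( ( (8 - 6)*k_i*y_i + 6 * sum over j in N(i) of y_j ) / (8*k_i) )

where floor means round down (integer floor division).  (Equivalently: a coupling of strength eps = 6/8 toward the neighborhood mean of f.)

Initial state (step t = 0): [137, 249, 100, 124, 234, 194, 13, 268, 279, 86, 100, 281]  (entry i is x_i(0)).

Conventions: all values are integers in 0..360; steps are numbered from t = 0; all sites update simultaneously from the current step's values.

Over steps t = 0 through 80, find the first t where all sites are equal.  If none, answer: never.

Simulating step by step:
t=0: [137, 249, 100, 124, 234, 194, 13, 268, 279, 86, 100, 281]  (not all equal)
t=1: [264, 263, 215, 251, 263, 226, 202, 208, 240, 246, 195, 233]  (not all equal)
t=2: [248, 262, 279, 272, 264, 267, 296, 276, 259, 272, 288, 281]  (not all equal)
t=3: [243, 235, 210, 225, 239, 224, 205, 213, 236, 228, 203, 218]  (not all equal)
t=4: [274, 281, 291, 287, 278, 283, 295, 289, 277, 284, 294, 289]  (not all equal)
t=5: [212, 205, 191, 198, 210, 202, 189, 195, 210, 203, 188, 196]  (not all equal)
t=6: [297, 299, 302, 301, 298, 300, 303, 301, 298, 300, 303, 301]  (not all equal)
t=7: [172, 170, 165, 168, 172, 169, 164, 167, 172, 169, 164, 167]  (not all equal)
t=8: [304, 303, 303, 303, 303, 303, 303, 303, 303, 303, 303, 303]  (not all equal)
t=9: [161, 161, 162, 161, 161, 162, 162, 162, 161, 162, 162, 162]  (not all equal)
t=10: [302, 302, 302, 302, 302, 302, 302, 302, 302, 302, 302, 302]  (all equal)

Answer: 10
Key observation: Synchronization is absorbing here: once all sites are equal they stay equal, and step 10 is the first all-equal step.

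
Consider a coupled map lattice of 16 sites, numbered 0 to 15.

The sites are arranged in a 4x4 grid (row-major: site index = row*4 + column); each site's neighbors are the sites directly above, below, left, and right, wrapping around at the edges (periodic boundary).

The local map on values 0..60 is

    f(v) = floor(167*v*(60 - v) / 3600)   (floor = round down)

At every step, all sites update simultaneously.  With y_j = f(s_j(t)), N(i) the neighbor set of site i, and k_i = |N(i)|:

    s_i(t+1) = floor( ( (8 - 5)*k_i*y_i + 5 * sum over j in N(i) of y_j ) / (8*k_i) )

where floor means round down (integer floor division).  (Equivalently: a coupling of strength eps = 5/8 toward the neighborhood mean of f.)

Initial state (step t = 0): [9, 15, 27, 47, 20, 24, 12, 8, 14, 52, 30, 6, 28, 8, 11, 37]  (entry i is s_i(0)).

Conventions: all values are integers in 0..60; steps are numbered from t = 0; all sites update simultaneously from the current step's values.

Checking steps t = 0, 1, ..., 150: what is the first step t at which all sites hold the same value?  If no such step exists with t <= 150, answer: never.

Answer: 5
Key observation: Synchronization is absorbing here: once all sites are equal they stay equal, and step 5 is the first all-equal step.

Derivation:
t=0: [9, 15, 27, 47, 20, 24, 12, 8, 14, 52, 30, 6, 28, 8, 11, 37]  (not all equal)
t=1: [29, 30, 32, 29, 30, 32, 31, 23, 28, 27, 28, 25, 32, 25, 31, 31]  (not all equal)
t=2: [41, 40, 41, 40, 40, 41, 40, 40, 40, 40, 40, 40, 40, 40, 40, 40]  (not all equal)
t=3: [36, 36, 36, 36, 36, 36, 36, 37, 37, 36, 37, 37, 36, 37, 36, 37]  (not all equal)
t=4: [40, 39, 40, 39, 39, 40, 39, 39, 39, 39, 39, 39, 39, 39, 39, 39]  (not all equal)
t=5: [37, 37, 37, 37, 37, 37, 37, 37, 37, 37, 37, 37, 37, 37, 37, 37]  (all equal)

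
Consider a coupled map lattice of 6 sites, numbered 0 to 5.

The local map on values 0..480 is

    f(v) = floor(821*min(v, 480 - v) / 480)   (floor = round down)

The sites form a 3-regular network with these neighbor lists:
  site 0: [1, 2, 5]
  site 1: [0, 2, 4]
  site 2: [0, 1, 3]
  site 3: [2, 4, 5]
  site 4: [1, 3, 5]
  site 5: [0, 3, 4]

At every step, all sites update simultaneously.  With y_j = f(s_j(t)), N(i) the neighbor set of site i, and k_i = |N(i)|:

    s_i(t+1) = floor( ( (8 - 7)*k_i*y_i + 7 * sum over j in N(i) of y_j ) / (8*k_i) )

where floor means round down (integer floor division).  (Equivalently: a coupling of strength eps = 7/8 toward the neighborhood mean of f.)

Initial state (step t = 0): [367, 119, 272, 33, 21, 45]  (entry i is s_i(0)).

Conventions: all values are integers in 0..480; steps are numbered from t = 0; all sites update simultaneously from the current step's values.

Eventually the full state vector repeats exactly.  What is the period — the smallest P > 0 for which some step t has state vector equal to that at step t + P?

Answer: 21
Key observation: The state at step 16, [396, 396, 396, 396, 396, 396], reappears at step 37 — and no state repeats earlier — so the cycle the system enters has period 21.

Derivation:
t=0: [367, 119, 272, 33, 21, 45]
t=1: [209, 195, 176, 142, 102, 92]
t=2: [275, 284, 309, 214, 235, 245]
t=3: [343, 346, 343, 364, 371, 375]
t=4: [216, 219, 222, 199, 200, 202]
t=5: [366, 364, 363, 353, 351, 349]
t=6: [205, 203, 202, 214, 213, 212]
t=7: [351, 352, 353, 358, 359, 360]
t=8: [214, 214, 215, 209, 209, 210]
t=9: [364, 363, 363, 360, 360, 359]
t=10: [201, 200, 200, 203, 203, 203]
t=11: [343, 343, 343, 345, 345, 345]
t=12: [232, 232, 232, 231, 231, 231]
t=13: [395, 395, 395, 395, 395, 395]
t=14: [145, 145, 145, 145, 145, 145]
t=15: [248, 248, 248, 248, 248, 248]
t=16: [396, 396, 396, 396, 396, 396]
t=17: [143, 143, 143, 143, 143, 143]
t=18: [244, 244, 244, 244, 244, 244]
t=19: [403, 403, 403, 403, 403, 403]
t=20: [131, 131, 131, 131, 131, 131]
t=21: [224, 224, 224, 224, 224, 224]
t=22: [383, 383, 383, 383, 383, 383]
t=23: [165, 165, 165, 165, 165, 165]
t=24: [282, 282, 282, 282, 282, 282]
t=25: [338, 338, 338, 338, 338, 338]
t=26: [242, 242, 242, 242, 242, 242]
t=27: [407, 407, 407, 407, 407, 407]
t=28: [124, 124, 124, 124, 124, 124]
t=29: [212, 212, 212, 212, 212, 212]
t=30: [362, 362, 362, 362, 362, 362]
t=31: [201, 201, 201, 201, 201, 201]
t=32: [343, 343, 343, 343, 343, 343]
t=33: [234, 234, 234, 234, 234, 234]
t=34: [400, 400, 400, 400, 400, 400]
t=35: [136, 136, 136, 136, 136, 136]
t=36: [232, 232, 232, 232, 232, 232]
t=37: [396, 396, 396, 396, 396, 396]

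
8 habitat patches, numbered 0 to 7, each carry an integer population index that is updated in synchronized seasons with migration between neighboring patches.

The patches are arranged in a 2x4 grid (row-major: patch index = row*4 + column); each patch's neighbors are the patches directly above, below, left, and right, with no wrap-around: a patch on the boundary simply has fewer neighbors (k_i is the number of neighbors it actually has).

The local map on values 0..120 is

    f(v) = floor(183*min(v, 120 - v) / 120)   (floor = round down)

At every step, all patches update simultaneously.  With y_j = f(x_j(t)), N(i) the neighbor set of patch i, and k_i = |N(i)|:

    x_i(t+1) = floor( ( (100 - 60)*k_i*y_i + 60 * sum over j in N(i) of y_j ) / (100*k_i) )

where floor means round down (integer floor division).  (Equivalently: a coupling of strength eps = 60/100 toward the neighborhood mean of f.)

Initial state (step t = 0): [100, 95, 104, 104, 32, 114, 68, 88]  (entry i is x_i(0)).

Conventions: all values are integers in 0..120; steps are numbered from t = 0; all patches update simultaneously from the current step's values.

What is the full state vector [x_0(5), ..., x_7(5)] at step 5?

Answer: [80, 84, 86, 84, 81, 84, 86, 84]

Derivation:
t=0: [100, 95, 104, 104, 32, 114, 68, 88]
t=1: [37, 27, 37, 31, 30, 36, 47, 50]
t=2: [48, 49, 54, 58, 51, 53, 65, 65]
t=3: [74, 76, 81, 84, 76, 78, 82, 84]
t=4: [68, 65, 59, 55, 67, 63, 58, 54]
t=5: [80, 84, 86, 84, 81, 84, 86, 84]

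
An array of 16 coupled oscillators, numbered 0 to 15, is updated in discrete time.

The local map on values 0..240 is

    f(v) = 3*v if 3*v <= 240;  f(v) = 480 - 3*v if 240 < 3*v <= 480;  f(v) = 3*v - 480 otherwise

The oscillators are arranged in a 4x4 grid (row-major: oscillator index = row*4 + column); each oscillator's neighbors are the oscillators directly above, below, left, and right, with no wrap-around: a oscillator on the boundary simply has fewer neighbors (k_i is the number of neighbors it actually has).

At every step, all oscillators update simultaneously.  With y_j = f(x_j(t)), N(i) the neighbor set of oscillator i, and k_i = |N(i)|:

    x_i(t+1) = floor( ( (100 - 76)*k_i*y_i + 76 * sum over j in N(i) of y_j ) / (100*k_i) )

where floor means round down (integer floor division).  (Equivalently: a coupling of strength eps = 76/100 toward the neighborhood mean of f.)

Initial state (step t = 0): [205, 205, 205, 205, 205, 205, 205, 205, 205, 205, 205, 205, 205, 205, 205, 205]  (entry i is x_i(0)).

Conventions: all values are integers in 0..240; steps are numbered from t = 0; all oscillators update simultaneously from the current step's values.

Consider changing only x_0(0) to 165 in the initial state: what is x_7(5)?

Simulating step by step:
t=0: [165, 205, 205, 205, 205, 205, 205, 205, 205, 205, 205, 205, 205, 205, 205, 205]
t=1: [106, 104, 135, 135, 104, 135, 135, 135, 135, 135, 135, 135, 135, 135, 135, 135]
t=2: [166, 119, 98, 75, 119, 110, 75, 75, 98, 75, 75, 75, 75, 75, 75, 75]
t=3: [97, 119, 189, 210, 119, 168, 203, 225, 189, 203, 225, 225, 210, 225, 225, 225]
t=4: [138, 105, 122, 143, 105, 101, 126, 166, 122, 126, 169, 195, 143, 166, 195, 195]
t=5: [141, 130, 107, 62, 130, 143, 88, 69, 107, 88, 85, 63, 62, 69, 63, 105]

Answer: x_7(5) = 69
Key observation: This trace re-runs the system from the modified initial state.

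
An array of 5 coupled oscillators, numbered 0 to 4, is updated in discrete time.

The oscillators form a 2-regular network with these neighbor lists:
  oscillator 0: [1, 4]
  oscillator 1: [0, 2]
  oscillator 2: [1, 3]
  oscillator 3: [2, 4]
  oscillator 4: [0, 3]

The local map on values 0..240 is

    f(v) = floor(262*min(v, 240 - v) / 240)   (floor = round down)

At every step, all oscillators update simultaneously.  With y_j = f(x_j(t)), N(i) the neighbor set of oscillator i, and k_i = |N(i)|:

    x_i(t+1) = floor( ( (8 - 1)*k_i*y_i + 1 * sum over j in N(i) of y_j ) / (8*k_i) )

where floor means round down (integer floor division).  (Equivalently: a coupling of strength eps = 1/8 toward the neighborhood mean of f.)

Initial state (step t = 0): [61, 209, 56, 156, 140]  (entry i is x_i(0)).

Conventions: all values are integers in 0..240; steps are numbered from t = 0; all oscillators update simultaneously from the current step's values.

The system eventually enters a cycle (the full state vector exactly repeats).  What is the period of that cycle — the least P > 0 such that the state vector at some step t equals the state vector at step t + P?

Simulating step by step:
t=0: [61, 209, 56, 156, 140]
t=1: [66, 36, 61, 90, 105]
t=2: [72, 42, 66, 97, 110]
t=3: [78, 48, 72, 103, 116]
t=4: [85, 55, 78, 110, 122]
t=5: [92, 63, 85, 118, 125]
t=6: [99, 71, 92, 125, 123]
t=7: [107, 80, 100, 123, 125]
t=8: [114, 90, 108, 125, 124]
t=9: [122, 100, 116, 124, 125]
t=10: [126, 111, 124, 125, 125]
t=11: [123, 121, 125, 125, 124]
t=12: [127, 128, 125, 125, 126]
t=13: [123, 122, 124, 124, 124]
t=14: [127, 127, 126, 126, 126]
t=15: [123, 123, 123, 124, 123]
t=16: [127, 127, 126, 126, 126]

Answer: 2
Key observation: The state at step 14, [127, 127, 126, 126, 126], reappears at step 16 — and no state repeats earlier — so the cycle the system enters has period 2.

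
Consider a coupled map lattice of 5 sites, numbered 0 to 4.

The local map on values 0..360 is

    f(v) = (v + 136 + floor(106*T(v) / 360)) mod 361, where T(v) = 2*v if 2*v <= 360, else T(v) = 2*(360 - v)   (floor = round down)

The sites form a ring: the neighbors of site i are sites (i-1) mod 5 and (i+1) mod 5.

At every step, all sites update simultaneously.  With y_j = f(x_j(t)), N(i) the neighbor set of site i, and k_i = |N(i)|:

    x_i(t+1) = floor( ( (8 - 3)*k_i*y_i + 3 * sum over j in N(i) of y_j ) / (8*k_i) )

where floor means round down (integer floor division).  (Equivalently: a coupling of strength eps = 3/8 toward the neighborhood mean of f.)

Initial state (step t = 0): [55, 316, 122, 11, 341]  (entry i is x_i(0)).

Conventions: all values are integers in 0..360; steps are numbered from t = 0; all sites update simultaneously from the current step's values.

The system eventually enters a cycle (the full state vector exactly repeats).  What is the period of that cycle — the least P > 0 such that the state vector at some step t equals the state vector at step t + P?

Answer: 2
Key observation: The state at step 22, [121, 121, 121, 121, 121], reappears at step 24 — and no state repeats earlier — so the cycle the system enters has period 2.

Derivation:
t=0: [55, 316, 122, 11, 341]
t=1: [184, 176, 256, 181, 149]
t=2: [50, 62, 79, 57, 29]
t=3: [212, 235, 249, 224, 196]
t=4: [74, 82, 86, 78, 70]
t=5: [254, 264, 268, 259, 250]
t=6: [91, 94, 95, 93, 90]
t=7: [280, 284, 285, 282, 279]
t=8: [102, 103, 103, 102, 101]
t=9: [297, 298, 298, 297, 296]
t=10: [108, 109, 109, 108, 108]
t=11: [307, 308, 308, 307, 307]
t=12: [113, 113, 113, 113, 113]
t=13: [315, 315, 315, 315, 315]
t=14: [116, 116, 116, 116, 116]
t=15: [320, 320, 320, 320, 320]
t=16: [118, 118, 118, 118, 118]
t=17: [323, 323, 323, 323, 323]
t=18: [119, 119, 119, 119, 119]
t=19: [325, 325, 325, 325, 325]
t=20: [120, 120, 120, 120, 120]
t=21: [326, 326, 326, 326, 326]
t=22: [121, 121, 121, 121, 121]
t=23: [328, 328, 328, 328, 328]
t=24: [121, 121, 121, 121, 121]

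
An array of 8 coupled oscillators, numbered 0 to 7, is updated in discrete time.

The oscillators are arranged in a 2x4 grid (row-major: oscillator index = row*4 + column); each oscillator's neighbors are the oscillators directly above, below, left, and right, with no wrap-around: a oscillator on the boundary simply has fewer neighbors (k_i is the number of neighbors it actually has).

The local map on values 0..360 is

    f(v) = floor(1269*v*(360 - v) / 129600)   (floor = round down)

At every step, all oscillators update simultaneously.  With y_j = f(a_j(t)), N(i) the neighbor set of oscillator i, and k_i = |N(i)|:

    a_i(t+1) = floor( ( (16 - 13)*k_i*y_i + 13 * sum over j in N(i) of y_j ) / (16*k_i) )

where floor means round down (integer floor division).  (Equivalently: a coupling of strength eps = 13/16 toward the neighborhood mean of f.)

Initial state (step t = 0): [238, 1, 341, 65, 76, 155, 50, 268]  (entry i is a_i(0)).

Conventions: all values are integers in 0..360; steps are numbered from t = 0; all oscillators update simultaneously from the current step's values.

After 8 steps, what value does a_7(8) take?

Simulating step by step:
t=0: [238, 1, 341, 65, 76, 155, 50, 268]
t=1: [140, 178, 104, 158, 281, 157, 194, 182]
t=2: [273, 295, 304, 292, 289, 288, 299, 314]
t=3: [200, 197, 182, 161, 214, 191, 171, 177]
t=4: [310, 315, 314, 316, 312, 312, 316, 314]
t=5: [143, 144, 137, 140, 148, 141, 141, 136]
t=6: [305, 301, 301, 298, 303, 303, 300, 300]
t=7: [169, 169, 175, 175, 166, 171, 173, 177]
t=8: [315, 316, 316, 317, 315, 315, 316, 316]

Answer: a_7(8) = 316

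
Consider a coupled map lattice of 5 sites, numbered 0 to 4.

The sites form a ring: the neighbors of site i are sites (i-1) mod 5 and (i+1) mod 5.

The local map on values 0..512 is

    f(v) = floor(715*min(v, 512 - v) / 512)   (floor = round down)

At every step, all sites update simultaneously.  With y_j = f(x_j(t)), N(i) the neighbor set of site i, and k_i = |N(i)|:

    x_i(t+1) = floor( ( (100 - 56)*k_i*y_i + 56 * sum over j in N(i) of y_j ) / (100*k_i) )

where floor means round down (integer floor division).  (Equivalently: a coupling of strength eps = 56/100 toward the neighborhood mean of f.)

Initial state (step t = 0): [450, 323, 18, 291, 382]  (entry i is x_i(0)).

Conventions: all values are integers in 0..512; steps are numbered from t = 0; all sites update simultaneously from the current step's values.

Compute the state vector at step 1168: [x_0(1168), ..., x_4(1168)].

Answer: [242, 241, 242, 244, 244]
Key observation: The state at step 15, [338, 339, 338, 336, 336], reappears at step 19: the system is in a cycle of period 4 from step 15 on.  Therefore the state at step 1168 equals the state at step 15 + ((1168 - 15) mod 4) = 16, which is [242, 241, 242, 244, 244].

Derivation:
t=0: [450, 323, 18, 291, 382]
t=1: [162, 146, 170, 193, 189]
t=2: [229, 218, 236, 258, 254]
t=3: [324, 315, 329, 347, 344]
t=4: [257, 265, 253, 238, 240]
t=5: [346, 349, 344, 338, 340]
t=6: [232, 230, 234, 239, 238]
t=7: [324, 322, 326, 330, 329]
t=8: [260, 262, 259, 255, 256]
t=9: [352, 350, 352, 355, 355]
t=10: [222, 224, 222, 220, 220]
t=11: [309, 310, 309, 307, 307]
t=12: [283, 282, 283, 285, 285]
t=13: [319, 319, 319, 317, 317]
t=14: [269, 269, 269, 271, 271]
t=15: [338, 339, 338, 336, 336]
t=16: [242, 241, 242, 244, 244]
t=17: [337, 336, 337, 339, 339]
t=18: [243, 244, 243, 241, 241]
t=19: [338, 339, 338, 336, 336]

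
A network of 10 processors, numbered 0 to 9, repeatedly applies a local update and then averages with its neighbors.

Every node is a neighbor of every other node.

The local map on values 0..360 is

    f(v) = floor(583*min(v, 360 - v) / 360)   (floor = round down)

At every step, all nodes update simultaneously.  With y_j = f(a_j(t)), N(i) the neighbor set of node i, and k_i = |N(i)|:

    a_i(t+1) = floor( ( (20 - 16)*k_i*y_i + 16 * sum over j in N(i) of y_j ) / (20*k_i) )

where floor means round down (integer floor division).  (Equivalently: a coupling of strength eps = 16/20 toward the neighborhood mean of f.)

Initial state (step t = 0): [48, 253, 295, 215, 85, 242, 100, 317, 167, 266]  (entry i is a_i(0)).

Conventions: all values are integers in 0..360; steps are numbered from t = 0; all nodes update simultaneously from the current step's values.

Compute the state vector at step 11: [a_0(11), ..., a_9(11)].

Simulating step by step:
t=0: [48, 253, 295, 215, 85, 242, 100, 317, 167, 266]
t=1: [148, 158, 151, 165, 154, 160, 157, 147, 169, 156]
t=2: [251, 253, 252, 254, 252, 253, 253, 251, 255, 252]
t=3: [173, 173, 173, 173, 173, 173, 173, 173, 173, 173]
t=4: [280, 280, 280, 280, 280, 280, 280, 280, 280, 280]
t=5: [129, 129, 129, 129, 129, 129, 129, 129, 129, 129]
t=6: [208, 208, 208, 208, 208, 208, 208, 208, 208, 208]
t=7: [246, 246, 246, 246, 246, 246, 246, 246, 246, 246]
t=8: [184, 184, 184, 184, 184, 184, 184, 184, 184, 184]
t=9: [285, 285, 285, 285, 285, 285, 285, 285, 285, 285]
t=10: [121, 121, 121, 121, 121, 121, 121, 121, 121, 121]
t=11: [195, 195, 195, 195, 195, 195, 195, 195, 195, 195]

Answer: [195, 195, 195, 195, 195, 195, 195, 195, 195, 195]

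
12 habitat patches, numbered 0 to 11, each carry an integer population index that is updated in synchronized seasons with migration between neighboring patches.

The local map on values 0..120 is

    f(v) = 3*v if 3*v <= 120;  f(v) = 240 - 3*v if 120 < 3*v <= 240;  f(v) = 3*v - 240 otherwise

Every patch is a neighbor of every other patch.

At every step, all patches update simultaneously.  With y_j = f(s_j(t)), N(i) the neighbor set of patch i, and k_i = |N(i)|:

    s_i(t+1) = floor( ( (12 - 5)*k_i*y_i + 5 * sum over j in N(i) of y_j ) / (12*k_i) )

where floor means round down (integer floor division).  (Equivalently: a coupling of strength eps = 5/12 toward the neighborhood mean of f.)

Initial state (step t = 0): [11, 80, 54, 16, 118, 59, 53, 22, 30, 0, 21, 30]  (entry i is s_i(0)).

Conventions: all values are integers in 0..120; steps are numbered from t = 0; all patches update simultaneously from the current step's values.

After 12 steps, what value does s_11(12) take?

Simulating step by step:
t=0: [11, 80, 54, 16, 118, 59, 53, 22, 30, 0, 21, 30]
t=1: [45, 27, 70, 53, 89, 61, 71, 63, 76, 27, 61, 76]
t=2: [80, 67, 39, 67, 38, 54, 38, 51, 30, 67, 54, 30]
t=3: [33, 54, 97, 54, 95, 76, 95, 80, 82, 54, 76, 82]
t=4: [73, 61, 47, 61, 43, 25, 43, 19, 22, 61, 25, 22]
t=5: [43, 63, 86, 63, 92, 73, 92, 63, 68, 63, 73, 68]
t=6: [80, 47, 29, 47, 39, 31, 39, 47, 39, 47, 31, 39]
t=7: [43, 97, 90, 97, 106, 93, 106, 97, 106, 97, 93, 106]
t=8: [88, 55, 44, 55, 70, 49, 70, 55, 70, 55, 49, 70]
t=9: [41, 68, 86, 68, 44, 78, 44, 68, 44, 68, 78, 44]
t=10: [91, 47, 37, 47, 86, 30, 86, 47, 86, 47, 30, 86]
t=11: [48, 84, 90, 84, 39, 79, 39, 84, 39, 84, 79, 39]
t=12: [76, 31, 40, 31, 88, 26, 88, 31, 88, 31, 26, 88]

Answer: s_11(12) = 88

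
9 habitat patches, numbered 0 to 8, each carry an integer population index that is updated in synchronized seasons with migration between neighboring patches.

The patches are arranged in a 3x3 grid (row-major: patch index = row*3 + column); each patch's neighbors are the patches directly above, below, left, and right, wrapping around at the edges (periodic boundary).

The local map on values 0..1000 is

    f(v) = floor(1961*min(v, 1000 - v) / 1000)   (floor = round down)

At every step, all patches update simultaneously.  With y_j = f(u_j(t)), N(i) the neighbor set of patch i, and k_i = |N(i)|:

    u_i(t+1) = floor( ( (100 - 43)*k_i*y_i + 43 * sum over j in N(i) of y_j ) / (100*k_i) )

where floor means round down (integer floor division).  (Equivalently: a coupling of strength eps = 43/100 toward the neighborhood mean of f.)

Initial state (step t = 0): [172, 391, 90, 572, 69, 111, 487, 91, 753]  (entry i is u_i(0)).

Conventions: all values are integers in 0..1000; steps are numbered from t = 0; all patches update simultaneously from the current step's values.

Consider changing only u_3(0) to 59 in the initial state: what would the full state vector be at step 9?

Simulating step by step:
t=0: [172, 391, 90, 59, 69, 111, 487, 91, 753]
t=1: [408, 525, 294, 242, 214, 221, 664, 353, 439]
t=2: [739, 798, 653, 518, 510, 497, 678, 702, 743]
t=3: [576, 519, 643, 869, 858, 887, 633, 600, 595]
t=4: [755, 816, 698, 366, 395, 343, 696, 740, 713]
t=5: [517, 458, 560, 679, 683, 667, 583, 536, 575]
t=6: [884, 870, 849, 685, 686, 688, 822, 858, 823]
t=7: [292, 297, 323, 545, 539, 549, 356, 326, 362]
t=8: [627, 627, 656, 837, 837, 841, 700, 675, 710]
t=9: [665, 670, 635, 391, 396, 379, 577, 600, 561]

Answer: [665, 670, 635, 391, 396, 379, 577, 600, 561]
Key observation: This trace re-runs the system from the modified initial state.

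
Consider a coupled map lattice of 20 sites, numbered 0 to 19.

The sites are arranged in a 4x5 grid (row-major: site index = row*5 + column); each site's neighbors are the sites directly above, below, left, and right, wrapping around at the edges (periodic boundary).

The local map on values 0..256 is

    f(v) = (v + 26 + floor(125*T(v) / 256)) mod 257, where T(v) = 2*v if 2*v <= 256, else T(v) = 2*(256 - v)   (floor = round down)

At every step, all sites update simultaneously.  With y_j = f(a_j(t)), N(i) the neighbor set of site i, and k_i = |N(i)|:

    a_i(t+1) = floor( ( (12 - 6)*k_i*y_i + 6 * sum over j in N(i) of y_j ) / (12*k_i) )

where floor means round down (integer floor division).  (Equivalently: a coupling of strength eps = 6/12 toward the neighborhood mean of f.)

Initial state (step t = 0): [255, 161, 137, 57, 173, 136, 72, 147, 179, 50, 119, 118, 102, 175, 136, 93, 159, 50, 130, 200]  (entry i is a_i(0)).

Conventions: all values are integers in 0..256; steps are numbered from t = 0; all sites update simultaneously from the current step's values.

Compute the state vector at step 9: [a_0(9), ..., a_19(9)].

Simulating step by step:
t=0: [255, 161, 137, 57, 173, 136, 72, 147, 179, 50, 119, 118, 102, 175, 136, 93, 159, 50, 130, 200]
t=1: [46, 40, 49, 80, 50, 51, 92, 66, 49, 73, 33, 53, 134, 48, 32, 113, 55, 98, 49, 46]
t=2: [133, 124, 144, 153, 135, 136, 168, 137, 139, 142, 119, 121, 89, 104, 106, 181, 154, 159, 140, 131]
t=3: [21, 18, 21, 22, 22, 19, 19, 44, 48, 48, 38, 35, 135, 175, 152, 20, 19, 44, 48, 48]
t=4: [65, 63, 77, 81, 81, 75, 72, 90, 100, 94, 81, 78, 53, 47, 56, 76, 73, 90, 100, 94]
t=5: [162, 158, 181, 194, 188, 176, 172, 188, 201, 195, 176, 171, 153, 148, 158, 178, 173, 189, 201, 195]
t=6: [22, 22, 22, 23, 22, 22, 22, 22, 22, 22, 22, 22, 22, 22, 22, 22, 22, 22, 22, 22]
t=7: [69, 69, 69, 70, 69, 69, 69, 69, 69, 69, 69, 69, 69, 69, 69, 69, 69, 69, 69, 69]
t=8: [162, 162, 162, 163, 162, 162, 162, 162, 162, 162, 162, 162, 162, 162, 162, 162, 162, 162, 162, 162]
t=9: [22, 22, 22, 22, 22, 22, 22, 22, 22, 22, 22, 22, 22, 22, 22, 22, 22, 22, 22, 22]

Answer: [22, 22, 22, 22, 22, 22, 22, 22, 22, 22, 22, 22, 22, 22, 22, 22, 22, 22, 22, 22]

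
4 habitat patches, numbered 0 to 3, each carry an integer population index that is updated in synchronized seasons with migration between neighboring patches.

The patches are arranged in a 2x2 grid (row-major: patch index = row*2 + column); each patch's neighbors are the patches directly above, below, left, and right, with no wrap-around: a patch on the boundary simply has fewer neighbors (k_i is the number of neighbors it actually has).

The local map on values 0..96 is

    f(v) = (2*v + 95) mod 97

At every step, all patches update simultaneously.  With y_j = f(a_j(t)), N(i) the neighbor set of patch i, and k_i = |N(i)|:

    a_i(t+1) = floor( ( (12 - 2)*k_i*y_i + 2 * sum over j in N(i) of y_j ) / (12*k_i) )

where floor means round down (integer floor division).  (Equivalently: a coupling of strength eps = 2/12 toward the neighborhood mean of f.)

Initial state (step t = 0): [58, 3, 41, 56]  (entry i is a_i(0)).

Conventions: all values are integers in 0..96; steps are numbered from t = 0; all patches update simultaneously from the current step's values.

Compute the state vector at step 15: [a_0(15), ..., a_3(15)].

Answer: [30, 16, 6, 15]

Derivation:
t=0: [58, 3, 41, 56]
t=1: [21, 5, 69, 17]
t=2: [37, 12, 38, 30]
t=3: [68, 29, 72, 56]
t=4: [39, 50, 41, 19]
t=5: [70, 10, 76, 36]
t=6: [40, 24, 53, 64]
t=7: [69, 47, 14, 28]
t=8: [42, 84, 29, 54]
t=9: [78, 65, 54, 17]
t=10: [50, 33, 14, 30]
t=11: [8, 58, 26, 55]
t=12: [17, 16, 43, 14]
t=13: [36, 29, 74, 31]
t=14: [67, 57, 51, 58]
t=15: [30, 16, 6, 15]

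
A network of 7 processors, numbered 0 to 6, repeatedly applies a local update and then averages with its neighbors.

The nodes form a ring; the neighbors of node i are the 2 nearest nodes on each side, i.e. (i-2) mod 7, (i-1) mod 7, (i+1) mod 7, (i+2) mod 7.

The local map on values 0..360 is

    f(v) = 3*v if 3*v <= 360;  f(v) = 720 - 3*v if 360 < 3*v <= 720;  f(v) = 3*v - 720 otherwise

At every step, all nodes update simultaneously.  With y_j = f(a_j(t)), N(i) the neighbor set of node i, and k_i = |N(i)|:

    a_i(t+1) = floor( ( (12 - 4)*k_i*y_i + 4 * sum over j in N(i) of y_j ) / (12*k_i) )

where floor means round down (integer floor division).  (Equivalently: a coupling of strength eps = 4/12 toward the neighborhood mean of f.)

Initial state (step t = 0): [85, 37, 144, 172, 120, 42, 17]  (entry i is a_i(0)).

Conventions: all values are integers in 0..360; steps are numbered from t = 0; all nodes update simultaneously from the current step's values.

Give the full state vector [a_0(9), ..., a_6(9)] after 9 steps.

Simulating step by step:
t=0: [85, 37, 144, 172, 120, 42, 17]
t=1: [218, 140, 269, 209, 295, 156, 105]
t=2: [123, 246, 110, 129, 172, 221, 275]
t=3: [276, 105, 295, 272, 204, 120, 122]
t=4: [171, 270, 162, 143, 153, 295, 310]
t=5: [196, 138, 226, 256, 249, 190, 200]
t=6: [139, 232, 70, 75, 48, 127, 131]
t=7: [277, 104, 198, 209, 187, 309, 285]
t=8: [139, 246, 140, 129, 152, 179, 155]
t=9: [265, 111, 276, 285, 265, 218, 234]

Answer: [265, 111, 276, 285, 265, 218, 234]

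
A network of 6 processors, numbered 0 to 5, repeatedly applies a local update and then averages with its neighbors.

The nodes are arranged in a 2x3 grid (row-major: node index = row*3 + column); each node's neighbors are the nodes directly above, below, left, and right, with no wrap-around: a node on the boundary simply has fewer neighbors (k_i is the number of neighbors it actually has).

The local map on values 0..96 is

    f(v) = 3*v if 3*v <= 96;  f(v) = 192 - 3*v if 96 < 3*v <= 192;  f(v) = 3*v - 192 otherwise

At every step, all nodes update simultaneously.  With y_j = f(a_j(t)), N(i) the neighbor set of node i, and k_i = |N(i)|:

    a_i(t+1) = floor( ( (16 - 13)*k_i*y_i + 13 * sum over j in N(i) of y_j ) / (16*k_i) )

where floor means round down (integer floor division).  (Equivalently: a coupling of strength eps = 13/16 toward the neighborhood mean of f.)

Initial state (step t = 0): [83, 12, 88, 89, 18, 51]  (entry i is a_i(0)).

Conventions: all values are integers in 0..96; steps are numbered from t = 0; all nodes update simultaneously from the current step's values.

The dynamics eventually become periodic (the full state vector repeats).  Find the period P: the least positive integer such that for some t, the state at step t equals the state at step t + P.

Answer: 24
Key observation: The state at step 65, [26, 63, 26, 63, 26, 63], reappears at step 89 — and no state repeats earlier — so the cycle the system enters has period 24.

Derivation:
t=0: [83, 12, 88, 89, 18, 51]
t=1: [55, 56, 43, 59, 50, 58]
t=2: [20, 40, 28, 30, 23, 46]
t=3: [77, 71, 66, 69, 71, 72]
t=4: [21, 21, 19, 27, 20, 15]
t=5: [70, 60, 54, 65, 62, 55]
t=6: [9, 16, 21, 10, 12, 19]
t=7: [36, 43, 54, 31, 43, 50]
t=8: [79, 59, 48, 77, 65, 45]
t=9: [30, 28, 38, 26, 30, 31]
t=10: [82, 85, 86, 87, 85, 85]
t=11: [63, 61, 63, 60, 64, 64]
t=12: [9, 3, 4, 3, 5, 1]
t=13: [12, 16, 7, 18, 8, 11]
t=14: [48, 30, 36, 34, 41, 24]
t=15: [82, 71, 81, 64, 81, 75]
t=16: [18, 46, 31, 42, 24, 47]
t=17: [58, 69, 60, 63, 59, 76]
t=18: [10, 15, 22, 13, 17, 17]
t=19: [39, 48, 51, 40, 46, 57]
t=20: [62, 54, 35, 65, 48, 41]
t=21: [14, 43, 56, 22, 36, 67]
t=22: [60, 52, 33, 63, 53, 45]
t=23: [18, 44, 55, 18, 32, 61]
t=24: [56, 59, 33, 71, 51, 51]
t=25: [19, 45, 39, 29, 27, 60]
t=26: [69, 68, 42, 72, 57, 65]
t=27: [17, 29, 18, 19, 14, 35]
t=28: [68, 56, 80, 48, 70, 55]
t=29: [31, 25, 29, 21, 30, 31]
t=30: [73, 87, 84, 86, 79, 89]
t=31: [59, 48, 69, 41, 65, 56]
t=32: [50, 17, 32, 20, 38, 11]
t=33: [52, 68, 52, 60, 53, 76]
t=34: [16, 30, 26, 30, 22, 34]
t=35: [82, 68, 87, 63, 85, 75]
t=36: [16, 52, 31, 48, 24, 59]
t=37: [43, 64, 38, 57, 40, 69]
t=38: [20, 57, 20, 58, 23, 63]
t=39: [27, 55, 21, 55, 24, 52]
t=40: [37, 63, 37, 67, 37, 61]
t=41: [20, 66, 20, 67, 20, 67]
t=42: [17, 49, 17, 50, 17, 50]
t=43: [44, 49, 44, 49, 44, 49]
t=44: [47, 57, 47, 57, 47, 57]
t=45: [26, 45, 26, 45, 26, 45]
t=46: [60, 74, 60, 74, 60, 74]
t=47: [26, 15, 26, 15, 26, 15]
t=48: [51, 71, 51, 71, 51, 71]
t=49: [24, 35, 24, 35, 24, 35]
t=50: [84, 74, 84, 74, 84, 74]
t=51: [35, 54, 35, 54, 35, 54]
t=52: [40, 76, 40, 76, 40, 76]
t=53: [42, 65, 42, 65, 42, 65]
t=54: [14, 54, 14, 54, 14, 54]
t=55: [32, 39, 32, 39, 32, 39]
t=56: [78, 92, 78, 92, 78, 92]
t=57: [76, 49, 76, 49, 76, 49]
t=58: [43, 37, 43, 37, 43, 37]
t=59: [77, 66, 77, 66, 77, 66]
t=60: [12, 32, 12, 32, 12, 32]
t=61: [84, 47, 84, 47, 84, 47]
t=62: [52, 58, 52, 58, 52, 58]
t=63: [21, 32, 21, 32, 21, 32]
t=64: [89, 69, 89, 69, 89, 69]
t=65: [26, 63, 26, 63, 26, 63]
t=66: [17, 63, 17, 63, 17, 63]
t=67: [12, 42, 12, 42, 12, 42]
t=68: [60, 41, 60, 41, 60, 41]
t=69: [58, 22, 58, 22, 58, 22]
t=70: [57, 27, 57, 27, 57, 27]
t=71: [69, 32, 69, 32, 69, 32]
t=72: [80, 30, 80, 30, 80, 30]
t=73: [82, 55, 82, 55, 82, 55]
t=74: [32, 48, 32, 48, 32, 48]
t=75: [57, 87, 57, 87, 57, 87]
t=76: [60, 30, 60, 30, 60, 30]
t=77: [75, 26, 75, 26, 75, 26]
t=78: [69, 41, 69, 41, 69, 41]
t=79: [58, 25, 58, 25, 58, 25]
t=80: [64, 28, 64, 28, 64, 28]
t=81: [68, 15, 68, 15, 68, 15]
t=82: [38, 18, 38, 18, 38, 18]
t=83: [58, 73, 58, 73, 58, 73]
t=84: [25, 19, 25, 19, 25, 19]
t=85: [60, 71, 60, 71, 60, 71]
t=86: [19, 13, 19, 13, 19, 13]
t=87: [42, 53, 42, 53, 42, 53]
t=88: [39, 59, 39, 59, 39, 59]
t=89: [26, 63, 26, 63, 26, 63]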